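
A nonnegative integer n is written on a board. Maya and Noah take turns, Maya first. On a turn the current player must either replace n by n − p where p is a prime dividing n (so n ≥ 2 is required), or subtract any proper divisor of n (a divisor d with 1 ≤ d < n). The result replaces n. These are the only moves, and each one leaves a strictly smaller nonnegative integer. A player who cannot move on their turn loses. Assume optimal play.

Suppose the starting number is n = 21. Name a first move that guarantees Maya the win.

Move to 14.

Work bottom-up. With no move the player to move loses. Otherwise the position is W if at least one move leads to an L position for the opponent, and L if every move leads to a W.
n=0: no move → L
n=1: no move → L
n=2: can move to 0, which is L ⇒ W
n=3: can move to 0, which is L ⇒ W
n=4: moves to 2(W), 3(W); every one is W ⇒ L
n=5: can move to 0, which is L ⇒ W
n=6: can move to 4, which is L ⇒ W
n=7: can move to 0, which is L ⇒ W
n=8: can move to 4, which is L ⇒ W
n=9: moves to 6(W), 8(W); every one is W ⇒ L
n=10: can move to 9, which is L ⇒ W
n=11: can move to 0, which is L ⇒ W
n=12: can move to 9, which is L ⇒ W
n=13: can move to 0, which is L ⇒ W
n=14: moves to 7(W), 12(W), 13(W); every one is W ⇒ L
n=15: can move to 14, which is L ⇒ W
n=16: can move to 14, which is L ⇒ W
n=17: can move to 0, which is L ⇒ W
n=18: can move to 9, which is L ⇒ W
n=19: can move to 0, which is L ⇒ W
n=20: moves to 10(W), 15(W), 16(W), 18(W), 19(W); every one is W ⇒ L
n=21: can move to 14, which is L ⇒ W
From 21, the L positions reachable in one move are: 14, 20. Any move reaching one of these is winning.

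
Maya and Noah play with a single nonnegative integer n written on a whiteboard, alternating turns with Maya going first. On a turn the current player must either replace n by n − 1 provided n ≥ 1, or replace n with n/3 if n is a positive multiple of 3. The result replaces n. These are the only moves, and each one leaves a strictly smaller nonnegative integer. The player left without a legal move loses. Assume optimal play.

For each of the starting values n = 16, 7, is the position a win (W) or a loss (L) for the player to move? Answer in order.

Work bottom-up. With no move the player to move loses. Otherwise the position is W if at least one move leads to an L position for the opponent, and L if every move leads to a W.
n=0: no move → L
n=1: W (go to 0, an L position)
n=2: L (sole option 1(W) is W)
n=3: W (go to 2, an L position)
n=4: L (sole option 3(W) is W)
n=5: W (go to 4, an L position)
n=6: W (go to 2, an L position)
n=7: L (sole option 6(W) is W)
n=8: W (go to 7, an L position)
n=9: L (options 3(W), 8(W) are all W)
n=10: W (go to 9, an L position)
n=11: L (sole option 10(W) is W)
n=12: W (go to 4, an L position)
n=13: L (sole option 12(W) is W)
n=14: W (go to 13, an L position)
n=15: L (options 5(W), 14(W) are all W)
n=16: W (go to 15, an L position)

16: W, 7: L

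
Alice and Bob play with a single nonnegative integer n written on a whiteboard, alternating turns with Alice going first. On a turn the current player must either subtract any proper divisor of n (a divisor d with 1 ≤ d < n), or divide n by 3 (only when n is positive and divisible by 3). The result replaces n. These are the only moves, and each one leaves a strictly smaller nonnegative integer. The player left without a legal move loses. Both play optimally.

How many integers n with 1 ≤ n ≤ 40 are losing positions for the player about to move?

Label each position W (a win for the player to move) or L (a loss). A position with no legal move is L; any other position is W exactly when some move reaches an L, and L when every move reaches a W.
n=0: no move → L
n=1: no move → L
n=2: →1(L), so W
n=3: →1(L), so W
n=4: →2(W), 3(W) — all W, so L
n=5: →4(L), so W
n=6: →4(L), so W
n=7: →6(W) only, which is W, so L
n=8: →4(L), so W
n=9: →3(W), 6(W), 8(W) — all W, so L
n=10: →9(L), so W
n=11: →10(W) only, which is W, so L
n=12: →4(L), so W
n=13: →12(W) only, which is W, so L
n=14: →7(L), so W
n=15: →5(W), 10(W), 12(W), 14(W) — all W, so L
n=16: →15(L), so W
n=17: →16(W) only, which is W, so L
n=18: →9(L), so W
n=19: →18(W) only, which is W, so L
n=20: →15(L), so W
n=21: →7(L), so W
n=22: →11(L), so W
n=23: →22(W) only, which is W, so L
n=24: →23(L), so W
n=25: →20(W), 24(W) — all W, so L
n=26: →13(L), so W
n=27: →9(L), so W
n=28: →14(W), 21(W), 24(W), 26(W), 27(W) — all W, so L
n=29: →28(L), so W
n=30: →15(L), so W
n=31: →30(W) only, which is W, so L
n=32: →28(L), so W
n=33: →11(L), so W
n=34: →17(L), so W
n=35: →28(L), so W
n=36: →12(W), 18(W), 24(W), 27(W), 30(W), 32(W), 33(W), 34(W), 35(W) — all W, so L
n=37: →36(L), so W
n=38: →19(L), so W
n=39: →13(L), so W
n=40: →36(L), so W
L entries with 1 ≤ n ≤ 40 (n=0 is outside the asked range and is not counted): n = 1, 4, 7, 9, 11, 13, 15, 17, 19, 23, 25, 28, 31, 36; that makes 14.

14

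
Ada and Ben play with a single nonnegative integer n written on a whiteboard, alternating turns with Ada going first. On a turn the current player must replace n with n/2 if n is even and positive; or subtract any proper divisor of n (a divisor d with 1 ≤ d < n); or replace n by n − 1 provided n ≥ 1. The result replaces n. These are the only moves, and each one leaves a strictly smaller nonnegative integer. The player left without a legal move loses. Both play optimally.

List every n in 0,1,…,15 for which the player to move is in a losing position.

Use the standard recursion: the mover loses at a terminal position; elsewhere, the mover wins exactly when some move hands the opponent an L position.
n=0: no move → L
n=1: reaches L-position 0 → W
n=2: only reaches 1(W), which is W → L
n=3: reaches L-position 2 → W
n=4: reaches L-position 2 → W
n=5: only reaches 4(W), which is W → L
n=6: reaches L-position 5 → W
n=7: only reaches 6(W), which is W → L
n=8: reaches L-position 7 → W
n=9: only reaches 6(W), 8(W), all W → L
n=10: reaches L-position 5 → W
n=11: only reaches 10(W), which is W → L
n=12: reaches L-position 9 → W
n=13: only reaches 12(W), which is W → L
n=14: reaches L-position 7 → W
n=15: only reaches 10(W), 12(W), 14(W), all W → L
Reading off the rows marked L gives the requested list; there are 8 such values of n.

0, 2, 5, 7, 9, 11, 13, 15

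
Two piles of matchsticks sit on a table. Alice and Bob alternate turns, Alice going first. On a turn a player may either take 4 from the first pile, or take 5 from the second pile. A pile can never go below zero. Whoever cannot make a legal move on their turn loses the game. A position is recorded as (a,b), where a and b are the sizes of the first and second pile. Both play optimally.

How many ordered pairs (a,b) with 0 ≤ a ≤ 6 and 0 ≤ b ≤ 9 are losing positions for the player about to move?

Label each position W (a win for the player to move) or L (a loss). A position with no legal move is L; any other position is W exactly when some move reaches an L, and L when every move reaches a W.
Every move lowers a or b (never raises either), so fill the grid row by row in increasing a, and left to right within a row: each cell's successors are then already labelled.
      b=0  b=1  b=2  b=3  b=4  b=5  b=6  b=7  b=8  b=9
a=0:    L    L    L    L    L    W    W    W    W    W
a=1:    L    L    L    L    L    W    W    W    W    W
a=2:    L    L    L    L    L    W    W    W    W    W
a=3:    L    L    L    L    L    W    W    W    W    W
a=4:    W    W    W    W    W    L    L    L    L    L
a=5:    W    W    W    W    W    L    L    L    L    L
a=6:    W    W    W    W    W    L    L    L    L    L
Cells with no legal move (terminal, hence L): (0,0), (0,1), (0,2), (0,3), (0,4), (1,0), (1,1), (1,2), (1,3), (1,4), (2,0), (2,1), (2,2), (2,3), (2,4), (3,0), (3,1), (3,2), (3,3), (3,4).
The remaining L cells, each justified by listing all of its moves:
(4,5): L (options (0,5)(W), (4,0)(W) are all W)
(4,6): L (options (0,6)(W), (4,1)(W) are all W)
(4,7): L (options (0,7)(W), (4,2)(W) are all W)
(4,8): L (options (0,8)(W), (4,3)(W) are all W)
(4,9): L (options (0,9)(W), (4,4)(W) are all W)
(5,5): L (options (1,5)(W), (5,0)(W) are all W)
(5,6): L (options (1,6)(W), (5,1)(W) are all W)
(5,7): L (options (1,7)(W), (5,2)(W) are all W)
(5,8): L (options (1,8)(W), (5,3)(W) are all W)
(5,9): L (options (1,9)(W), (5,4)(W) are all W)
(6,5): L (options (2,5)(W), (6,0)(W) are all W)
(6,6): L (options (2,6)(W), (6,1)(W) are all W)
(6,7): L (options (2,7)(W), (6,2)(W) are all W)
(6,8): L (options (2,8)(W), (6,3)(W) are all W)
(6,9): L (options (2,9)(W), (6,4)(W) are all W)
Every other cell has at least one move into one of the L cells above, so it is W.
L cells per row: a=0: 5, a=1: 5, a=2: 5, a=3: 5, a=4: 5, a=5: 5, a=6: 5; total 35.

35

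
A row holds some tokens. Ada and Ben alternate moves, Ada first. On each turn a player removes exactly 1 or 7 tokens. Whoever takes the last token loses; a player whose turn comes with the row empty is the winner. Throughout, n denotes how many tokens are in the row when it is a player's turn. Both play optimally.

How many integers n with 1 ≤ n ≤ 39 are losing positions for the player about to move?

Work bottom-up. With no move the player to move wins. Otherwise the position is W if at least one move leads to an L position for the opponent, and L if every move leads to a W.
n=0: no move; the opponent has just taken the last token and therefore loses → W
n=1: →0(W) only, which is W, so L
n=2: →1(L), so W
n=3: →2(W) only, which is W, so L
n=4: →3(L), so W
n=5: →4(W) only, which is W, so L
n=6: →5(L), so W
n=7: →6(W), 0(W) — all W, so L
n=8: →7(L), so W
n=9: →8(W), 2(W) — all W, so L
n=10: →9(L), so W
n=11: →10(W), 4(W) — all W, so L
n=12: →11(L), so W
n=13: →12(W), 6(W) — all W, so L
n=14: →13(L), so W
n=15: →14(W), 8(W) — all W, so L
n=16: →15(L), so W
n=17: →16(W), 10(W) — all W, so L
n=18: →17(L), so W
n=19: →18(W), 12(W) — all W, so L
n=20: →19(L), so W
n=21: →20(W), 14(W) — all W, so L
n=22: →21(L), so W
n=23: →22(W), 16(W) — all W, so L
n=24: →23(L), so W
n=25: →24(W), 18(W) — all W, so L
n=26: →25(L), so W
n=27: →26(W), 20(W) — all W, so L
n=28: →27(L), so W
n=29: →28(W), 22(W) — all W, so L
n=30: →29(L), so W
n=31: →30(W), 24(W) — all W, so L
n=32: →31(L), so W
n=33: →32(W), 26(W) — all W, so L
n=34: →33(L), so W
n=35: →34(W), 28(W) — all W, so L
n=36: →35(L), so W
n=37: →36(W), 30(W) — all W, so L
n=38: →37(L), so W
n=39: →38(W), 32(W) — all W, so L
L entries with 1 ≤ n ≤ 39 (the range starts at n=1): n = 1, 3, 5, 7, 9, 11, 13, 15, 17, 19, 21, 23, 25, 27, 29, 31, 33, 35, 37, 39; that makes 20.

20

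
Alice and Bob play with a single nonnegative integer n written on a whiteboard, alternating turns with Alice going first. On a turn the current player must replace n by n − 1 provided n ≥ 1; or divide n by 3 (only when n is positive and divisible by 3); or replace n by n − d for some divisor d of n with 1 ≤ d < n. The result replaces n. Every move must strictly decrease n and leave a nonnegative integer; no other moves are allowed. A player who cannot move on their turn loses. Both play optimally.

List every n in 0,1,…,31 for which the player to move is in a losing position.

Use the standard recursion: the mover loses at a terminal position; elsewhere, the mover wins exactly when some move hands the opponent an L position.
n=0: no move → L
n=1: W (go to 0, an L position)
n=2: L (sole option 1(W) is W)
n=3: W (go to 2, an L position)
n=4: W (go to 2, an L position)
n=5: L (sole option 4(W) is W)
n=6: W (go to 2, an L position)
n=7: L (sole option 6(W) is W)
n=8: W (go to 7, an L position)
n=9: L (options 3(W), 6(W), 8(W) are all W)
n=10: W (go to 5, an L position)
n=11: L (sole option 10(W) is W)
n=12: W (go to 9, an L position)
n=13: L (sole option 12(W) is W)
n=14: W (go to 7, an L position)
n=15: W (go to 5, an L position)
n=16: L (options 8(W), 12(W), 14(W), 15(W) are all W)
n=17: W (go to 16, an L position)
n=18: W (go to 9, an L position)
n=19: L (sole option 18(W) is W)
n=20: W (go to 16, an L position)
n=21: W (go to 7, an L position)
n=22: W (go to 11, an L position)
n=23: L (sole option 22(W) is W)
n=24: W (go to 16, an L position)
n=25: L (options 20(W), 24(W) are all W)
n=26: W (go to 13, an L position)
n=27: W (go to 9, an L position)
n=28: L (options 14(W), 21(W), 24(W), 26(W), 27(W) are all W)
n=29: W (go to 28, an L position)
n=30: W (go to 25, an L position)
n=31: L (sole option 30(W) is W)
Reading off the rows marked L gives the requested list; there are 13 such values of n.

0, 2, 5, 7, 9, 11, 13, 16, 19, 23, 25, 28, 31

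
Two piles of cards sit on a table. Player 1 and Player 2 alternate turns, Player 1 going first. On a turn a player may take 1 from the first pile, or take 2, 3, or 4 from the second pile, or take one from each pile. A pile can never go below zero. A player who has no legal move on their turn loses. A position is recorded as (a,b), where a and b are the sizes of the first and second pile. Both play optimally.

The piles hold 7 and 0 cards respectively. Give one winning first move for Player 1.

Use the standard recursion: the mover loses at a terminal position; elsewhere, the mover wins exactly when some move hands the opponent an L position.
No move ever increases a pile, so every position that can arise here has a ≤ 7 and b ≤ 0; it is enough to label the cells with 0 ≤ a ≤ 7 and 0 ≤ b ≤ 0.
Every move lowers a or b (never raises either), so fill the grid row by row in increasing a, and left to right within a row: each cell's successors are then already labelled.
      b=0
a=0:    L
a=1:    W
a=2:    L
a=3:    W
a=4:    L
a=5:    W
a=6:    L
a=7:    W
Cells with no legal move (terminal, hence L): (0,0).
The remaining L cells, each justified by listing all of its moves:
(2,0): →(1,0)(W) only, which is W, so L
(4,0): →(3,0)(W) only, which is W, so L
(6,0): →(5,0)(W) only, which is W, so L
Every other cell has at least one move into one of the L cells above, so it is W.
From (7,0), the L positions reachable in one move are: (6,0).

Move to (6,0).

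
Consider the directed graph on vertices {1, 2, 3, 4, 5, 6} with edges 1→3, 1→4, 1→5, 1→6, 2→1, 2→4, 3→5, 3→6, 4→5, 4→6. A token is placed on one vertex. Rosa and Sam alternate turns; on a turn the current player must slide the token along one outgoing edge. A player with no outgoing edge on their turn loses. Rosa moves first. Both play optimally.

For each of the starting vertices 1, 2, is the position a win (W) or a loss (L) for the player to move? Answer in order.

1: W, 2: L

Work bottom-up. With no move the player to move loses. Otherwise the position is W if at least one move leads to an L position for the opponent, and L if every move leads to a W.
Every edge goes from a vertex to one that appears earlier in the order 6, 5, 3, 4, 1, 2, so processing vertices in that order labels each vertex after all of its successors.
6: no outgoing edge → L
5: no outgoing edge → L
3: reaches L-position 5 → W
4: reaches L-position 5 → W
1: reaches L-position 5 → W
2: only reaches 1(W), 4(W), all W → L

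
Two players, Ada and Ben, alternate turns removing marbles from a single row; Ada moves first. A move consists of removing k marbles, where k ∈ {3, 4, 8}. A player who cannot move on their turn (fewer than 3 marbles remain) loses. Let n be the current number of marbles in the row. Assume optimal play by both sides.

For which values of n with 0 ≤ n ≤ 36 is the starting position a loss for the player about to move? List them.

Work bottom-up. With no move the player to move loses. Otherwise the position is W if at least one move leads to an L position for the opponent, and L if every move leads to a W.
n=0: no move → L
n=1: no move → L
n=2: no move → L
n=3: W (go to 0, an L position)
n=4: W (go to 1, an L position)
n=5: W (go to 2, an L position)
n=6: W (go to 2, an L position)
n=7: L (options 4(W), 3(W) are all W)
n=8: W (go to 0, an L position)
n=9: W (go to 1, an L position)
n=10: W (go to 7, an L position)
n=11: W (go to 7, an L position)
n=12: L (options 9(W), 8(W), 4(W) are all W)
n=13: L (options 10(W), 9(W), 5(W) are all W)
n=14: L (options 11(W), 10(W), 6(W) are all W)
n=15: W (go to 12, an L position)
n=16: W (go to 13, an L position)
n=17: W (go to 14, an L position)
n=18: W (go to 14, an L position)
n=19: L (options 16(W), 15(W), 11(W) are all W)
n=20: W (go to 12, an L position)
n=21: W (go to 13, an L position)
n=22: W (go to 19, an L position)
n=23: W (go to 19, an L position)
n=24: L (options 21(W), 20(W), 16(W) are all W)
n=25: L (options 22(W), 21(W), 17(W) are all W)
n=26: L (options 23(W), 22(W), 18(W) are all W)
n=27: W (go to 24, an L position)
n=28: W (go to 25, an L position)
n=29: W (go to 26, an L position)
n=30: W (go to 26, an L position)
n=31: L (options 28(W), 27(W), 23(W) are all W)
n=32: W (go to 24, an L position)
n=33: W (go to 25, an L position)
n=34: W (go to 31, an L position)
n=35: W (go to 31, an L position)
n=36: L (options 33(W), 32(W), 28(W) are all W)
The losing starting values of n are exactly the entries labelled L in this table (13 of them).

0, 1, 2, 7, 12, 13, 14, 19, 24, 25, 26, 31, 36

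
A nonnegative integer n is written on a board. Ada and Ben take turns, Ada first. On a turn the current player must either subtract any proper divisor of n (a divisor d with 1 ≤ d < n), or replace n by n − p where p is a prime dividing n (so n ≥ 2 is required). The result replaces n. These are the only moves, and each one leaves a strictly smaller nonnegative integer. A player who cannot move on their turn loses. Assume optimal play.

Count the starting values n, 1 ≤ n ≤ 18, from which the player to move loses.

Work bottom-up. With no move the player to move loses. Otherwise the position is W if at least one move leads to an L position for the opponent, and L if every move leads to a W.
n=0: no move → L
n=1: no move → L
n=2: can move to 0, which is L ⇒ W
n=3: can move to 0, which is L ⇒ W
n=4: moves to 2(W), 3(W); every one is W ⇒ L
n=5: can move to 0, which is L ⇒ W
n=6: can move to 4, which is L ⇒ W
n=7: can move to 0, which is L ⇒ W
n=8: can move to 4, which is L ⇒ W
n=9: moves to 6(W), 8(W); every one is W ⇒ L
n=10: can move to 9, which is L ⇒ W
n=11: can move to 0, which is L ⇒ W
n=12: can move to 9, which is L ⇒ W
n=13: can move to 0, which is L ⇒ W
n=14: moves to 7(W), 12(W), 13(W); every one is W ⇒ L
n=15: can move to 14, which is L ⇒ W
n=16: can move to 14, which is L ⇒ W
n=17: can move to 0, which is L ⇒ W
n=18: can move to 9, which is L ⇒ W
L entries with 1 ≤ n ≤ 18 (n=0 is outside the asked range and is not counted): n = 1, 4, 9, 14; that makes 4.

4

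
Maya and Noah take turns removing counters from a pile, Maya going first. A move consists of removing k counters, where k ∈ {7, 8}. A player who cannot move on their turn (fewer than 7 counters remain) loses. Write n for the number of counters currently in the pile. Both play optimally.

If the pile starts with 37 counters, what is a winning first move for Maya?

Remove 7, leaving 30.

Classify positions by backward induction: terminal positions (no move available) are L. From any other position, the mover wins iff some move reaches an L.
n=0: no move → L
n=1: no move → L
n=2: no move → L
n=3: no move → L
n=4: no move → L
n=5: no move → L
n=6: no move → L
n=7: →0(L), so W
n=8: →1(L), so W
n=9: →2(L), so W
n=10: →3(L), so W
n=11: →4(L), so W
n=12: →5(L), so W
n=13: →6(L), so W
n=14: →6(L), so W
n=15: →8(W), 7(W) — all W, so L
n=16: →9(W), 8(W) — all W, so L
n=17: →10(W), 9(W) — all W, so L
n=18: →11(W), 10(W) — all W, so L
n=19: →12(W), 11(W) — all W, so L
n=20: →13(W), 12(W) — all W, so L
n=21: →14(W), 13(W) — all W, so L
n=22: →15(L), so W
n=23: →16(L), so W
n=24: →17(L), so W
n=25: →18(L), so W
n=26: →19(L), so W
n=27: →20(L), so W
n=28: →21(L), so W
n=29: →21(L), so W
n=30: →23(W), 22(W) — all W, so L
n=31: →24(W), 23(W) — all W, so L
n=32: →25(W), 24(W) — all W, so L
n=33: →26(W), 25(W) — all W, so L
n=34: →27(W), 26(W) — all W, so L
n=35: →28(W), 27(W) — all W, so L
n=36: →29(W), 28(W) — all W, so L
n=37: →30(L), so W
From 37, the L positions reachable in one move are: 30.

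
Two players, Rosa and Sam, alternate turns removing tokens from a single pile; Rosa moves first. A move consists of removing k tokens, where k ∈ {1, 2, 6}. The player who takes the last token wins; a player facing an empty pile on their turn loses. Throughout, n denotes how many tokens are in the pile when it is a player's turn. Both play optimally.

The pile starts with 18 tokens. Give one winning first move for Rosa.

Build the W/L table. Terminal = L. A non-terminal position is W if it has a move to some L; otherwise it is L.
n=0: no move → L
n=1: can move to 0, which is L ⇒ W
n=2: can move to 0, which is L ⇒ W
n=3: moves to 2(W), 1(W); every one is W ⇒ L
n=4: can move to 3, which is L ⇒ W
n=5: can move to 3, which is L ⇒ W
n=6: can move to 0, which is L ⇒ W
n=7: moves to 6(W), 5(W), 1(W); every one is W ⇒ L
n=8: can move to 7, which is L ⇒ W
n=9: can move to 7, which is L ⇒ W
n=10: moves to 9(W), 8(W), 4(W); every one is W ⇒ L
n=11: can move to 10, which is L ⇒ W
n=12: can move to 10, which is L ⇒ W
n=13: can move to 7, which is L ⇒ W
n=14: moves to 13(W), 12(W), 8(W); every one is W ⇒ L
n=15: can move to 14, which is L ⇒ W
n=16: can move to 14, which is L ⇒ W
n=17: moves to 16(W), 15(W), 11(W); every one is W ⇒ L
n=18: can move to 17, which is L ⇒ W
From 18, the L positions reachable in one move are: 17.

Remove 1, leaving 17.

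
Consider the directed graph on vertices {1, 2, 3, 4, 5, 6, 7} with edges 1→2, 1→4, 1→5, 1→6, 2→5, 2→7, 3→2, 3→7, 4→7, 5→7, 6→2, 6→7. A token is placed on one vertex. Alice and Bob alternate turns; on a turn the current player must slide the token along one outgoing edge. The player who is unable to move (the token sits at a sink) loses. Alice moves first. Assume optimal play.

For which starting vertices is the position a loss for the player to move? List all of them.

Compute win/loss labels from the base case upward. A position with no move is L. Any other position is W if it can reach an L in one move, else L.
Every edge goes from a vertex to one that appears earlier in the order 7, 5, 4, 2, 3, 6, 1, so processing vertices in that order labels each vertex after all of its successors.
7: no outgoing edge → L
5: →7(L), so W
4: →7(L), so W
2: →7(L), so W
3: →7(L), so W
6: →7(L), so W
1: →6(W), 2(W), 4(W), 5(W) — all W, so L
Reading off the rows marked L gives the requested list; there are 2 such vertices.

1, 7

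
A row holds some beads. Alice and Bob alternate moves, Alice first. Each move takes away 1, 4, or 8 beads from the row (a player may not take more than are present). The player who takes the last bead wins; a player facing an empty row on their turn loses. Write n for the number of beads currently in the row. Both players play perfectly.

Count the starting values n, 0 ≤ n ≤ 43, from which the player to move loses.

16

Classify positions by backward induction: terminal positions (no move available) are L. From any other position, the mover wins iff some move reaches an L.
n=0: no move → L
n=1: W (go to 0, an L position)
n=2: L (sole option 1(W) is W)
n=3: W (go to 2, an L position)
n=4: W (go to 0, an L position)
n=5: L (options 4(W), 1(W) are all W)
n=6: W (go to 5, an L position)
n=7: L (options 6(W), 3(W) are all W)
n=8: W (go to 7, an L position)
n=9: W (go to 5, an L position)
n=10: W (go to 2, an L position)
n=11: W (go to 7, an L position)
n=12: L (options 11(W), 8(W), 4(W) are all W)
n=13: W (go to 12, an L position)
n=14: L (options 13(W), 10(W), 6(W) are all W)
n=15: W (go to 14, an L position)
n=16: W (go to 12, an L position)
n=17: L (options 16(W), 13(W), 9(W) are all W)
n=18: W (go to 17, an L position)
n=19: L (options 18(W), 15(W), 11(W) are all W)
n=20: W (go to 19, an L position)
n=21: W (go to 17, an L position)
n=22: W (go to 14, an L position)
n=23: W (go to 19, an L position)
n=24: L (options 23(W), 20(W), 16(W) are all W)
n=25: W (go to 24, an L position)
n=26: L (options 25(W), 22(W), 18(W) are all W)
n=27: W (go to 26, an L position)
n=28: W (go to 24, an L position)
n=29: L (options 28(W), 25(W), 21(W) are all W)
n=30: W (go to 29, an L position)
n=31: L (options 30(W), 27(W), 23(W) are all W)
n=32: W (go to 31, an L position)
n=33: W (go to 29, an L position)
n=34: W (go to 26, an L position)
n=35: W (go to 31, an L position)
n=36: L (options 35(W), 32(W), 28(W) are all W)
n=37: W (go to 36, an L position)
n=38: L (options 37(W), 34(W), 30(W) are all W)
n=39: W (go to 38, an L position)
n=40: W (go to 36, an L position)
n=41: L (options 40(W), 37(W), 33(W) are all W)
n=42: W (go to 41, an L position)
n=43: L (options 42(W), 39(W), 35(W) are all W)
L entries with 0 ≤ n ≤ 43: n = 0, 2, 5, 7, 12, 14, 17, 19, 24, 26, 29, 31, 36, 38, 41, 43; that makes 16.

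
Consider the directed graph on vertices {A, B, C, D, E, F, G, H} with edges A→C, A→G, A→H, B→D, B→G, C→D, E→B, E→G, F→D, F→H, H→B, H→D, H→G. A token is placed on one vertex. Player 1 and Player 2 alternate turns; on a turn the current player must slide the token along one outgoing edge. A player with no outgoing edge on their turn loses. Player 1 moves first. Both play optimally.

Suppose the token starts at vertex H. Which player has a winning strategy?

Player 1 wins.

Classify positions by backward induction: terminal positions (no move available) are L. From any other position, the mover wins iff some move reaches an L.
Every edge goes from a vertex to one that appears earlier in the order D, G, B, H, E, C, F, A, so processing vertices in that order labels each vertex after all of its successors.
D: no outgoing edge → L
G: no outgoing edge → L
B: →G(L), so W
H: →G(L), so W
E: →G(L), so W
C: →D(L), so W
F: →D(L), so W
A: →G(L), so W
From H Player 1 can move to G, reaching an L position.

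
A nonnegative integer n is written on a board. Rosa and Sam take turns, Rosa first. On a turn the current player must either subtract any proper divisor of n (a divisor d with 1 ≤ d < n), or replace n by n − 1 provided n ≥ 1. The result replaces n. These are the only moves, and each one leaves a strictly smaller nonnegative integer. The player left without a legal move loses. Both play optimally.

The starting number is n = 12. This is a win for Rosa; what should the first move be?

Use the standard recursion: the mover loses at a terminal position; elsewhere, the mover wins exactly when some move hands the opponent an L position.
n=0: no move → L
n=1: reaches L-position 0 → W
n=2: only reaches 1(W), which is W → L
n=3: reaches L-position 2 → W
n=4: reaches L-position 2 → W
n=5: only reaches 4(W), which is W → L
n=6: reaches L-position 5 → W
n=7: only reaches 6(W), which is W → L
n=8: reaches L-position 7 → W
n=9: only reaches 6(W), 8(W), all W → L
n=10: reaches L-position 5 → W
n=11: only reaches 10(W), which is W → L
n=12: reaches L-position 9 → W
From 12, the L positions reachable in one move are: 9, 11. Any move reaching one of these is winning.

Move to 9.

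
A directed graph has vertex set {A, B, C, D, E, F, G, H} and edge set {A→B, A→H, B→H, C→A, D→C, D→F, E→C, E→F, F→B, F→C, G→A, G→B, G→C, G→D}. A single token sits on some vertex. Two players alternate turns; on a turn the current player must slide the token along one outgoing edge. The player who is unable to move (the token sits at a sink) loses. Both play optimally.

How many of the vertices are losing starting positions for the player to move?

Work bottom-up. With no move the player to move loses. Otherwise the position is W if at least one move leads to an L position for the opponent, and L if every move leads to a W.
Every edge goes from a vertex to one that appears earlier in the order H, B, A, C, F, E, D, G, so processing vertices in that order labels each vertex after all of its successors.
H: no outgoing edge → L
B: W (go to H, an L position)
A: W (go to H, an L position)
C: L (sole option A(W) is W)
F: W (go to C, an L position)
E: W (go to C, an L position)
D: W (go to C, an L position)
G: W (go to C, an L position)
The L vertices are C, H; that is 2 in all.

2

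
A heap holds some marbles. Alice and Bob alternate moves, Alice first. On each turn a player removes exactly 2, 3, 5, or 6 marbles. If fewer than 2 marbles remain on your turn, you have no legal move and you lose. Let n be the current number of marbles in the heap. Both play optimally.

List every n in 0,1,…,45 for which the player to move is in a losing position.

0, 1, 8, 9, 16, 17, 24, 25, 32, 33, 40, 41

Label each position W (a win for the player to move) or L (a loss). A position with no legal move is L; any other position is W exactly when some move reaches an L, and L when every move reaches a W.
n=0: no move → L
n=1: no move → L
n=2: can move to 0, which is L ⇒ W
n=3: can move to 1, which is L ⇒ W
n=4: can move to 1, which is L ⇒ W
n=5: can move to 0, which is L ⇒ W
n=6: can move to 1, which is L ⇒ W
n=7: can move to 1, which is L ⇒ W
n=8: moves to 6(W), 5(W), 3(W), 2(W); every one is W ⇒ L
n=9: moves to 7(W), 6(W), 4(W), 3(W); every one is W ⇒ L
n=10: can move to 8, which is L ⇒ W
n=11: can move to 9, which is L ⇒ W
n=12: can move to 9, which is L ⇒ W
n=13: can move to 8, which is L ⇒ W
n=14: can move to 9, which is L ⇒ W
n=15: can move to 9, which is L ⇒ W
n=16: moves to 14(W), 13(W), 11(W), 10(W); every one is W ⇒ L
n=17: moves to 15(W), 14(W), 12(W), 11(W); every one is W ⇒ L
n=18: can move to 16, which is L ⇒ W
n=19: can move to 17, which is L ⇒ W
n=20: can move to 17, which is L ⇒ W
n=21: can move to 16, which is L ⇒ W
n=22: can move to 17, which is L ⇒ W
n=23: can move to 17, which is L ⇒ W
n=24: moves to 22(W), 21(W), 19(W), 18(W); every one is W ⇒ L
n=25: moves to 23(W), 22(W), 20(W), 19(W); every one is W ⇒ L
n=26: can move to 24, which is L ⇒ W
n=27: can move to 25, which is L ⇒ W
n=28: can move to 25, which is L ⇒ W
n=29: can move to 24, which is L ⇒ W
n=30: can move to 25, which is L ⇒ W
n=31: can move to 25, which is L ⇒ W
n=32: moves to 30(W), 29(W), 27(W), 26(W); every one is W ⇒ L
n=33: moves to 31(W), 30(W), 28(W), 27(W); every one is W ⇒ L
n=34: can move to 32, which is L ⇒ W
n=35: can move to 33, which is L ⇒ W
n=36: can move to 33, which is L ⇒ W
n=37: can move to 32, which is L ⇒ W
n=38: can move to 33, which is L ⇒ W
n=39: can move to 33, which is L ⇒ W
n=40: moves to 38(W), 37(W), 35(W), 34(W); every one is W ⇒ L
n=41: moves to 39(W), 38(W), 36(W), 35(W); every one is W ⇒ L
n=42: can move to 40, which is L ⇒ W
n=43: can move to 41, which is L ⇒ W
n=44: can move to 41, which is L ⇒ W
n=45: can move to 40, which is L ⇒ W
The losing starting values of n are exactly the entries labelled L in this table (12 of them).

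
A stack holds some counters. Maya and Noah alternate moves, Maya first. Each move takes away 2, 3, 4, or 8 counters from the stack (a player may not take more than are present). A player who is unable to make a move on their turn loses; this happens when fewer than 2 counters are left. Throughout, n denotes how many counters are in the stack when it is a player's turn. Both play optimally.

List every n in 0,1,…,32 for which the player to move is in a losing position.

Compute win/loss labels from the base case upward. A position with no move is L. Any other position is W if it can reach an L in one move, else L.
n=0: no move → L
n=1: no move → L
n=2: W (go to 0, an L position)
n=3: W (go to 1, an L position)
n=4: W (go to 1, an L position)
n=5: W (go to 1, an L position)
n=6: L (options 4(W), 3(W), 2(W) are all W)
n=7: L (options 5(W), 4(W), 3(W) are all W)
n=8: W (go to 6, an L position)
n=9: W (go to 7, an L position)
n=10: W (go to 7, an L position)
n=11: W (go to 7, an L position)
n=12: L (options 10(W), 9(W), 8(W), 4(W) are all W)
n=13: L (options 11(W), 10(W), 9(W), 5(W) are all W)
n=14: W (go to 12, an L position)
n=15: W (go to 13, an L position)
n=16: W (go to 13, an L position)
n=17: W (go to 13, an L position)
n=18: L (options 16(W), 15(W), 14(W), 10(W) are all W)
n=19: L (options 17(W), 16(W), 15(W), 11(W) are all W)
n=20: W (go to 18, an L position)
n=21: W (go to 19, an L position)
n=22: W (go to 19, an L position)
n=23: W (go to 19, an L position)
n=24: L (options 22(W), 21(W), 20(W), 16(W) are all W)
n=25: L (options 23(W), 22(W), 21(W), 17(W) are all W)
n=26: W (go to 24, an L position)
n=27: W (go to 25, an L position)
n=28: W (go to 25, an L position)
n=29: W (go to 25, an L position)
n=30: L (options 28(W), 27(W), 26(W), 22(W) are all W)
n=31: L (options 29(W), 28(W), 27(W), 23(W) are all W)
n=32: W (go to 30, an L position)
Reading off the rows marked L gives the requested list; there are 12 such values of n.

0, 1, 6, 7, 12, 13, 18, 19, 24, 25, 30, 31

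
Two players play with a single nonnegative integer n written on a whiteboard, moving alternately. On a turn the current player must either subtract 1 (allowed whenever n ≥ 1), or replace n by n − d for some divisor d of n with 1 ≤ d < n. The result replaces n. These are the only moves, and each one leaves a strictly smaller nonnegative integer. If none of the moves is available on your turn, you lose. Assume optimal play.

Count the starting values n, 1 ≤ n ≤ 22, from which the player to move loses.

10

Classify positions by backward induction: terminal positions (no move available) are L. From any other position, the mover wins iff some move reaches an L.
n=0: no move → L
n=1: reaches L-position 0 → W
n=2: only reaches 1(W), which is W → L
n=3: reaches L-position 2 → W
n=4: reaches L-position 2 → W
n=5: only reaches 4(W), which is W → L
n=6: reaches L-position 5 → W
n=7: only reaches 6(W), which is W → L
n=8: reaches L-position 7 → W
n=9: only reaches 6(W), 8(W), all W → L
n=10: reaches L-position 5 → W
n=11: only reaches 10(W), which is W → L
n=12: reaches L-position 9 → W
n=13: only reaches 12(W), which is W → L
n=14: reaches L-position 7 → W
n=15: only reaches 10(W), 12(W), 14(W), all W → L
n=16: reaches L-position 15 → W
n=17: only reaches 16(W), which is W → L
n=18: reaches L-position 9 → W
n=19: only reaches 18(W), which is W → L
n=20: reaches L-position 15 → W
n=21: only reaches 14(W), 18(W), 20(W), all W → L
n=22: reaches L-position 11 → W
L entries with 1 ≤ n ≤ 22 (n=0 is outside the asked range and is not counted): n = 2, 5, 7, 9, 11, 13, 15, 17, 19, 21; that makes 10.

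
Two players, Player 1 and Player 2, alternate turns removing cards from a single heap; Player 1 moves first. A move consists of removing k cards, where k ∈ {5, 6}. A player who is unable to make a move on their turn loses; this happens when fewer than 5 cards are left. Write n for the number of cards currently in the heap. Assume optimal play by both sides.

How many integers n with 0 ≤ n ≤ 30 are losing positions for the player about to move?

15

Compute win/loss labels from the base case upward. A position with no move is L. Any other position is W if it can reach an L in one move, else L.
n=0: no move → L
n=1: no move → L
n=2: no move → L
n=3: no move → L
n=4: no move → L
n=5: reaches L-position 0 → W
n=6: reaches L-position 1 → W
n=7: reaches L-position 2 → W
n=8: reaches L-position 3 → W
n=9: reaches L-position 4 → W
n=10: reaches L-position 4 → W
n=11: only reaches 6(W), 5(W), all W → L
n=12: only reaches 7(W), 6(W), all W → L
n=13: only reaches 8(W), 7(W), all W → L
n=14: only reaches 9(W), 8(W), all W → L
n=15: only reaches 10(W), 9(W), all W → L
n=16: reaches L-position 11 → W
n=17: reaches L-position 12 → W
n=18: reaches L-position 13 → W
n=19: reaches L-position 14 → W
n=20: reaches L-position 15 → W
n=21: reaches L-position 15 → W
n=22: only reaches 17(W), 16(W), all W → L
n=23: only reaches 18(W), 17(W), all W → L
n=24: only reaches 19(W), 18(W), all W → L
n=25: only reaches 20(W), 19(W), all W → L
n=26: only reaches 21(W), 20(W), all W → L
n=27: reaches L-position 22 → W
n=28: reaches L-position 23 → W
n=29: reaches L-position 24 → W
n=30: reaches L-position 25 → W
L entries with 0 ≤ n ≤ 30: n = 0, 1, 2, 3, 4, 11, 12, 13, 14, 15, 22, 23, 24, 25, 26; that makes 15.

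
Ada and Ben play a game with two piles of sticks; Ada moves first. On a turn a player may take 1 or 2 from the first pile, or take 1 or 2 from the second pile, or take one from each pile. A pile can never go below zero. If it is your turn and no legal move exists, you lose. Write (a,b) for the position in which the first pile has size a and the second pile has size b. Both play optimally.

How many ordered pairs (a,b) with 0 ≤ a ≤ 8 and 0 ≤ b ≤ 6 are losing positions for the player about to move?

Label each position W (a win for the player to move) or L (a loss). A position with no legal move is L; any other position is W exactly when some move reaches an L, and L when every move reaches a W.
Every move lowers a or b (never raises either), so fill the grid row by row in increasing a, and left to right within a row: each cell's successors are then already labelled.
      b=0  b=1  b=2  b=3  b=4  b=5  b=6
a=0:    L    W    W    L    W    W    L
a=1:    W    W    L    W    W    L    W
a=2:    W    L    W    W    L    W    W
a=3:    L    W    W    L    W    W    L
a=4:    W    W    L    W    W    L    W
a=5:    W    L    W    W    L    W    W
a=6:    L    W    W    L    W    W    L
a=7:    W    W    L    W    W    L    W
a=8:    W    L    W    W    L    W    W
Cells with no legal move (terminal, hence L): (0,0).
The remaining L cells, each justified by listing all of its moves:
(0,3): L (options (0,2)(W), (0,1)(W) are all W)
(0,6): L (options (0,5)(W), (0,4)(W) are all W)
(1,2): L (options (0,2)(W), (1,1)(W), (1,0)(W), (0,1)(W) are all W)
(1,5): L (options (0,5)(W), (1,4)(W), (1,3)(W), (0,4)(W) are all W)
(2,1): L (options (1,1)(W), (0,1)(W), (2,0)(W), (1,0)(W) are all W)
(2,4): L (options (1,4)(W), (0,4)(W), (2,3)(W), (2,2)(W), (1,3)(W) are all W)
(3,0): L (options (2,0)(W), (1,0)(W) are all W)
(3,3): L (options (2,3)(W), (1,3)(W), (3,2)(W), (3,1)(W), (2,2)(W) are all W)
(3,6): L (options (2,6)(W), (1,6)(W), (3,5)(W), (3,4)(W), (2,5)(W) are all W)
(4,2): L (options (3,2)(W), (2,2)(W), (4,1)(W), (4,0)(W), (3,1)(W) are all W)
(4,5): L (options (3,5)(W), (2,5)(W), (4,4)(W), (4,3)(W), (3,4)(W) are all W)
(5,1): L (options (4,1)(W), (3,1)(W), (5,0)(W), (4,0)(W) are all W)
(5,4): L (options (4,4)(W), (3,4)(W), (5,3)(W), (5,2)(W), (4,3)(W) are all W)
(6,0): L (options (5,0)(W), (4,0)(W) are all W)
(6,3): L (options (5,3)(W), (4,3)(W), (6,2)(W), (6,1)(W), (5,2)(W) are all W)
(6,6): L (options (5,6)(W), (4,6)(W), (6,5)(W), (6,4)(W), (5,5)(W) are all W)
(7,2): L (options (6,2)(W), (5,2)(W), (7,1)(W), (7,0)(W), (6,1)(W) are all W)
(7,5): L (options (6,5)(W), (5,5)(W), (7,4)(W), (7,3)(W), (6,4)(W) are all W)
(8,1): L (options (7,1)(W), (6,1)(W), (8,0)(W), (7,0)(W) are all W)
(8,4): L (options (7,4)(W), (6,4)(W), (8,3)(W), (8,2)(W), (7,3)(W) are all W)
Every other cell has at least one move into one of the L cells above, so it is W.
L cells per row: a=0: 3, a=1: 2, a=2: 2, a=3: 3, a=4: 2, a=5: 2, a=6: 3, a=7: 2, a=8: 2; total 21.

21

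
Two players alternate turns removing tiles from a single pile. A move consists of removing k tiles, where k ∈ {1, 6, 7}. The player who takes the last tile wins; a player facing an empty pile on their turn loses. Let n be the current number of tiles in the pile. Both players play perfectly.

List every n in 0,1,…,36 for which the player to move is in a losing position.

0, 2, 4, 12, 14, 16, 24, 26, 28, 36

Classify positions by backward induction: terminal positions (no move available) are L. From any other position, the mover wins iff some move reaches an L.
n=0: no move → L
n=1: →0(L), so W
n=2: →1(W) only, which is W, so L
n=3: →2(L), so W
n=4: →3(W) only, which is W, so L
n=5: →4(L), so W
n=6: →0(L), so W
n=7: →0(L), so W
n=8: →2(L), so W
n=9: →2(L), so W
n=10: →4(L), so W
n=11: →4(L), so W
n=12: →11(W), 6(W), 5(W) — all W, so L
n=13: →12(L), so W
n=14: →13(W), 8(W), 7(W) — all W, so L
n=15: →14(L), so W
n=16: →15(W), 10(W), 9(W) — all W, so L
n=17: →16(L), so W
n=18: →12(L), so W
n=19: →12(L), so W
n=20: →14(L), so W
n=21: →14(L), so W
n=22: →16(L), so W
n=23: →16(L), so W
n=24: →23(W), 18(W), 17(W) — all W, so L
n=25: →24(L), so W
n=26: →25(W), 20(W), 19(W) — all W, so L
n=27: →26(L), so W
n=28: →27(W), 22(W), 21(W) — all W, so L
n=29: →28(L), so W
n=30: →24(L), so W
n=31: →24(L), so W
n=32: →26(L), so W
n=33: →26(L), so W
n=34: →28(L), so W
n=35: →28(L), so W
n=36: →35(W), 30(W), 29(W) — all W, so L
Reading off the rows marked L gives the requested list; there are 10 such values of n.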